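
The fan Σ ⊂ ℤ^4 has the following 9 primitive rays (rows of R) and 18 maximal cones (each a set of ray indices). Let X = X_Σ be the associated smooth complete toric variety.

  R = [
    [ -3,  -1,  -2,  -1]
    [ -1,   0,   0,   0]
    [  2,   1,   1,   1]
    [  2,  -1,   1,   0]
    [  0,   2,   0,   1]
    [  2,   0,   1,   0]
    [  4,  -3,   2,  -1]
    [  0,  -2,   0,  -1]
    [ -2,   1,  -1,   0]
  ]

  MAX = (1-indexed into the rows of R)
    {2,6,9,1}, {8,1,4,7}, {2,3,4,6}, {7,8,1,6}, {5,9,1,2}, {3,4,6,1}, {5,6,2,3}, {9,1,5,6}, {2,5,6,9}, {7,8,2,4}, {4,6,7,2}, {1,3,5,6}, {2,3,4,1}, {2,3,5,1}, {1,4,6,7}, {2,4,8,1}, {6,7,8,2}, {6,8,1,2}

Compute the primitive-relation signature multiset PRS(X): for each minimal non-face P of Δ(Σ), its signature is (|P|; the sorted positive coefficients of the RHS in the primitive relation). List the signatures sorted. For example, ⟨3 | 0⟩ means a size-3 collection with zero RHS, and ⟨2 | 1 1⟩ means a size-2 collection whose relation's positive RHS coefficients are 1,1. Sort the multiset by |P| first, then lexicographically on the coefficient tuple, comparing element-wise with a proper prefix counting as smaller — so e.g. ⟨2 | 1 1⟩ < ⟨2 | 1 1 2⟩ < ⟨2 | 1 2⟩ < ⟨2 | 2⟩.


Primitive collections (14):

  P = {4,9}:  v_{4} + v_{9} = 0 ; sig = ⟨2 | 0⟩
  P = {5,8}:  v_{5} + v_{8} = 0 ; sig = ⟨2 | 0⟩
  P = {3,8}:  v_{3} + v_{8} = v_{4} ; sig = ⟨2 | 1⟩
  P = {3,9}:  v_{3} + v_{9} = v_{5} ; sig = ⟨2 | 1⟩
  P = {4,5}:  v_{4} + v_{5} = v_{3} ; sig = ⟨2 | 1⟩
  P = {5,7}:  v_{5} + v_{7} = v_{4} + v_{6} ; sig = ⟨2 | 1 1⟩
  P = {7,9}:  v_{7} + v_{9} = v_{6} + v_{8} ; sig = ⟨2 | 1 1⟩
  P = {8,9}:  v_{8} + v_{9} = v_{1} + v_{2} + v_{6} ; sig = ⟨2 | 1 1 1⟩
  P = {3,7}:  v_{3} + v_{7} = 2·v_{4} + v_{6} ; sig = ⟨2 | 1 2⟩
  P = {4,6,8}:  v_{4} + v_{6} + v_{8} = v_{7} ; sig = ⟨3 | 1⟩
  P = {1,2,7}:  v_{1} + v_{2} + v_{7} = 2·v_{8} ; sig = ⟨3 | 2⟩
  P = {1,2,3,6}:  v_{1} + v_{2} + v_{3} + v_{6} = 0 ; sig = ⟨4 | 0⟩
  P = {1,2,4,6}:  v_{1} + v_{2} + v_{4} + v_{6} = v_{8} ; sig = ⟨4 | 1⟩
  P = {1,2,5,6}:  v_{1} + v_{2} + v_{5} + v_{6} = v_{9} ; sig = ⟨4 | 1⟩

Hence PRS(X_Σ) =
    |P|=2: 9 collections, coeffs (), (), (1), (1), (1), (1,1), (1,1), (1,1,1), (1,2)
    |P|=3: 2 collections, coeffs (1), (2)
    |P|=4: 3 collections, coeffs (), (1), (1)


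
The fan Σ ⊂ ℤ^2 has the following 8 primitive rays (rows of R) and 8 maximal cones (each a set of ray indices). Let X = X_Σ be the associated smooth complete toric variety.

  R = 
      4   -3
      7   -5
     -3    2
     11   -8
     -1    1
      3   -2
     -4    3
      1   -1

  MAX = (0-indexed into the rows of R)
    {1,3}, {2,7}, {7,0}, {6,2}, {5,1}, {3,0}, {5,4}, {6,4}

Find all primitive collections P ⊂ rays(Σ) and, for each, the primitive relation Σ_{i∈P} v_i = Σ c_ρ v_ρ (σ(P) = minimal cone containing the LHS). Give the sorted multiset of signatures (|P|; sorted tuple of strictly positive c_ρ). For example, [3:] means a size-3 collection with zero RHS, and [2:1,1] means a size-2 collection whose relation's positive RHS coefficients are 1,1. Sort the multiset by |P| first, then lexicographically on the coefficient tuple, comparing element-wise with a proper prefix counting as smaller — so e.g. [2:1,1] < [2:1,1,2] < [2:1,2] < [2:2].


Minimal non-faces — 20 found among 8 rays, 8 max cones:

  • {0,6}:  v_{0} + v_{6} = 0  ⇒ sig = [2:]
  • {2,5}:  v_{2} + v_{5} = 0  ⇒ sig = [2:]
  • {4,7}:  v_{4} + v_{7} = 0  ⇒ sig = [2:]
  • {0,1}:  v_{0} + v_{1} = v_{3}  ⇒ sig = [2:1]
  • {0,2}:  v_{0} + v_{2} = v_{7}  ⇒ sig = [2:1]
  • {0,4}:  v_{0} + v_{4} = v_{5}  ⇒ sig = [2:1]
  • {0,5}:  v_{0} + v_{5} = v_{1}  ⇒ sig = [2:1]
  • {1,2}:  v_{1} + v_{2} = v_{0}  ⇒ sig = [2:1]
  • {1,6}:  v_{1} + v_{6} = v_{5}  ⇒ sig = [2:1]
  • {2,4}:  v_{2} + v_{4} = v_{6}  ⇒ sig = [2:1]
  • {3,6}:  v_{3} + v_{6} = v_{1}  ⇒ sig = [2:1]
  • {5,6}:  v_{5} + v_{6} = v_{4}  ⇒ sig = [2:1]
  • {5,7}:  v_{5} + v_{7} = v_{0}  ⇒ sig = [2:1]
  • {6,7}:  v_{6} + v_{7} = v_{2}  ⇒ sig = [2:1]
  • {3,4}:  v_{3} + v_{4} = v_{1} + v_{5}  ⇒ sig = [2:1,1]
  • {1,4}:  v_{1} + v_{4} = 2·v_{5}  ⇒ sig = [2:2]
  • {1,7}:  v_{1} + v_{7} = 2·v_{0}  ⇒ sig = [2:2]
  • {2,3}:  v_{2} + v_{3} = 2·v_{0}  ⇒ sig = [2:2]
  • {3,5}:  v_{3} + v_{5} = 2·v_{1}  ⇒ sig = [2:2]
  • {3,7}:  v_{3} + v_{7} = 3·v_{0}  ⇒ sig = [2:3]

Sorted signature multiset PRS(X):
[[2:], [2:], [2:], [2:1], [2:1], [2:1], [2:1], [2:1], [2:1], [2:1], [2:1], [2:1], [2:1], [2:1], [2:1,1], [2:2], [2:2], [2:2], [2:2], [2:3]]


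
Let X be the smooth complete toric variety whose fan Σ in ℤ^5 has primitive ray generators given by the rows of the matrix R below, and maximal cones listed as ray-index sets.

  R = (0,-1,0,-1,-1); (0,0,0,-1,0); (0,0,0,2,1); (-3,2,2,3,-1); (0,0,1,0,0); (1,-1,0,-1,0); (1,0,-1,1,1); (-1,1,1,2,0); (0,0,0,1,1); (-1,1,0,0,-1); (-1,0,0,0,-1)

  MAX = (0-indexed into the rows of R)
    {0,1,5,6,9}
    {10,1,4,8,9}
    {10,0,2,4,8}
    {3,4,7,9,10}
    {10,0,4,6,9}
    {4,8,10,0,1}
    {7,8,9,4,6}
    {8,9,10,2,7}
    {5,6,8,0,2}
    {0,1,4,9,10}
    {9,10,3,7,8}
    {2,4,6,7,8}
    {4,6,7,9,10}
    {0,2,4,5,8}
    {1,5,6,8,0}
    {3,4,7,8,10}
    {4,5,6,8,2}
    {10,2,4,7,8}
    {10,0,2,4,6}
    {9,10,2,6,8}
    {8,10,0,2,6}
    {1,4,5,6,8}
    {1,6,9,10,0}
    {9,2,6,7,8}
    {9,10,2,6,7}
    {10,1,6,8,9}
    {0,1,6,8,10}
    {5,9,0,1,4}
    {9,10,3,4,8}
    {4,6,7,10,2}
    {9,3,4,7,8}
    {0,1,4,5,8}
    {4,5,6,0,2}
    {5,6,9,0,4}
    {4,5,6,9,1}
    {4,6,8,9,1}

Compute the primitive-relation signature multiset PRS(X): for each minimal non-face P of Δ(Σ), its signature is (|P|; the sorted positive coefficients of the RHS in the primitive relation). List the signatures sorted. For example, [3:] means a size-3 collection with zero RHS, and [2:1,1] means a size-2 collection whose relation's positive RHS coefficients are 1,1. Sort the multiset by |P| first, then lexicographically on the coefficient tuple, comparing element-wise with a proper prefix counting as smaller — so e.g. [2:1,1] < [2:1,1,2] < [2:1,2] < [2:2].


Δ(Σ) — 11 vertices, 21 min non-faces:

  {1,2}:  v_{1} + v_{2} = v_{8} ; sig = [2:1]
  {5,10}:  v_{5} + v_{10} = v_{0} ; sig = [2:1]
  {1,7}:  v_{1} + v_{7} = v_{4} + v_{8} + v_{9} ; sig = [2:1,1,1]
  {3,5}:  v_{3} + v_{5} = v_{4} + v_{7} + v_{10} ; sig = [2:1,1,1]
  {3,6}:  v_{3} + v_{6} = v_{2} + v_{7} + v_{9} ; sig = [2:1,1,1]
  {0,3}:  v_{0} + v_{3} = v_{4} + v_{7} + 2·v_{10} ; sig = [2:1,1,2]
  {2,3}:  v_{2} + v_{3} = 2·v_{7} + v_{8} + v_{10} ; sig = [2:1,1,2]
  {5,7}:  v_{5} + v_{7} = 2·v_{4} + v_{6} + v_{10} ; sig = [2:1,1,2]
  {0,7}:  v_{0} + v_{7} = 2·v_{4} + v_{6} + 2·v_{10} ; sig = [2:1,2,2]
  {1,3}:  v_{1} + v_{3} = 2·v_{4} + 2·v_{8} + 2·v_{9} + v_{10} ; sig = [2:1,2,2,2]
  {5,8,9}:  v_{5} + v_{8} + v_{9} = 0 ; sig = [3:]
  {0,8,9}:  v_{0} + v_{8} + v_{9} = v_{10} ; sig = [3:1]
  {2,4,9}:  v_{2} + v_{4} + v_{9} = v_{7} ; sig = [3:1]
  {2,5,9}:  v_{2} + v_{5} + v_{9} = v_{4} + v_{6} + v_{10} ; sig = [3:1,1,1]
  {0,2,9}:  v_{0} + v_{2} + v_{9} = v_{4} + v_{6} + 2·v_{10} ; sig = [3:1,1,2]
  {1,4,6,10}:  v_{1} + v_{4} + v_{6} + v_{10} = 0 ; sig = [4:]
  {0,1,4,6}:  v_{0} + v_{1} + v_{4} + v_{6} = v_{5} ; sig = [4:1]
  {4,6,8,10}:  v_{4} + v_{6} + v_{8} + v_{10} = v_{2} ; sig = [4:1]
  {0,4,6,8}:  v_{0} + v_{4} + v_{6} + v_{8} = v_{2} + v_{5} ; sig = [4:1,1]
  {6,7,8,10}:  v_{6} + v_{7} + v_{8} + v_{10} = 2·v_{2} + v_{9} ; sig = [4:1,2]
  {4,7,8,9,10}:  v_{4} + v_{7} + v_{8} + v_{9} + v_{10} = v_{3} ; sig = [5:1]

Signatures (|P|; sorted positive RHS coefficients), sorted:
    [2:1]
    [2:1]
    [2:1,1,1]
    [2:1,1,1]
    [2:1,1,1]
    [2:1,1,2]
    [2:1,1,2]
    [2:1,1,2]
    [2:1,2,2]
    [2:1,2,2,2]
    [3:]
    [3:1]
    [3:1]
    [3:1,1,1]
    [3:1,1,2]
    [4:]
    [4:1]
    [4:1]
    [4:1,1]
    [4:1,2]
    [5:1]


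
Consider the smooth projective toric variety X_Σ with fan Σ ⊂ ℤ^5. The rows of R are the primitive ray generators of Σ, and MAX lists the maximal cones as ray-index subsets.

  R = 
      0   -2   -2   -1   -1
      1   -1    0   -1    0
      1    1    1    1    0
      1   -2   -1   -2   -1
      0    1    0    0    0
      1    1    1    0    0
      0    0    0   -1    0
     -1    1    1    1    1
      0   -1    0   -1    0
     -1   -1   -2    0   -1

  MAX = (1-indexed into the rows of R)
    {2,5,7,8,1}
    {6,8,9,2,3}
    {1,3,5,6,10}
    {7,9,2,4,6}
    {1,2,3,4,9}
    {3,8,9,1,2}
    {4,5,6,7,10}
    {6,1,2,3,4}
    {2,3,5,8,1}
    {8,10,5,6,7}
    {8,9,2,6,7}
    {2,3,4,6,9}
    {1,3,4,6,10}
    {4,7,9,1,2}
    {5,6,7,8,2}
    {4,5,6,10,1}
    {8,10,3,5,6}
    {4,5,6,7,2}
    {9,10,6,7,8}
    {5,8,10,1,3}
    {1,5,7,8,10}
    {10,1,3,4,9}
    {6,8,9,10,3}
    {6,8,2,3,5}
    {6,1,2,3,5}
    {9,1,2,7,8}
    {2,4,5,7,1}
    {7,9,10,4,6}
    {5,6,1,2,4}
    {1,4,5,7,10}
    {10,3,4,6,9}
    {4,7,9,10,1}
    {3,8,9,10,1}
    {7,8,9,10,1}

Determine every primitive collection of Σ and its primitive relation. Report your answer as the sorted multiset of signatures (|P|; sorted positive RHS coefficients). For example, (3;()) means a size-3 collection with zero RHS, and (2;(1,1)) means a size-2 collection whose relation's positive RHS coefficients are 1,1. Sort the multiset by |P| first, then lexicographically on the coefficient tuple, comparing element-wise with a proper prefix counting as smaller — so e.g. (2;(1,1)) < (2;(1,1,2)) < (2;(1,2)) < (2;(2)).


The 8 primitive collections of Σ (r=10, n=5):

  P={2,10}:  v_{2} + v_{10} = v_{1}  ⇒ sig = (2;(1))
  P={3,7}:  v_{3} + v_{7} = v_{6}  ⇒ sig = (2;(1))
  P={4,8}:  v_{4} + v_{8} = v_{9}  ⇒ sig = (2;(1))
  P={5,9}:  v_{5} + v_{9} = v_{7}  ⇒ sig = (2;(1))
  P={1,6,8}:  v_{1} + v_{6} + v_{8} = 0  ⇒ sig = (3;())
  P={1,6,9}:  v_{1} + v_{6} + v_{9} = v_{4}  ⇒ sig = (3;(1))
  P={1,6,7}:  v_{1} + v_{6} + v_{7} = v_{4} + v_{5}  ⇒ sig = (3;(1,1))
  P={3,4,5}:  v_{3} + v_{4} + v_{5} = v_{1} + 2·v_{6}  ⇒ sig = (3;(1,2))

Hence PRS(X_Σ) =
    |P|=2: 4 collections, coeffs (1), (1), (1), (1)
    |P|=3: 4 collections, coeffs (), (1), (1,1), (1,2)


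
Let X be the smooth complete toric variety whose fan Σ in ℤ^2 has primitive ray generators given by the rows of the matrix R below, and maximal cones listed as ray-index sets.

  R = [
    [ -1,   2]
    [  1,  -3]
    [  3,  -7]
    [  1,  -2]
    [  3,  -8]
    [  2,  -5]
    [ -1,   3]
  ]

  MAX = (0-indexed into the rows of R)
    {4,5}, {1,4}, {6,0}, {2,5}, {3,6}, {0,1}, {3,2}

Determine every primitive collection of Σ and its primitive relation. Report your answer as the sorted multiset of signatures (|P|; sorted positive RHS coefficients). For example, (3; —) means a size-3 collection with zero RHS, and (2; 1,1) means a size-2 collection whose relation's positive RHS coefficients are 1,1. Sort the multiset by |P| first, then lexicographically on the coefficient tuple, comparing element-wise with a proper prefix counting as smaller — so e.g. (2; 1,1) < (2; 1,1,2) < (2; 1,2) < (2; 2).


Σ has 14 primitive collections:

  {0,3}:  v_{0} + v_{3} = 0  ⟹  sig = (2; —)
  {1,6}:  v_{1} + v_{6} = 0  ⟹  sig = (2; —)
  {0,2}:  v_{0} + v_{2} = v_{5}  ⟹  sig = (2; 1)
  {0,5}:  v_{0} + v_{5} = v_{1}  ⟹  sig = (2; 1)
  {1,3}:  v_{1} + v_{3} = v_{5}  ⟹  sig = (2; 1)
  {1,5}:  v_{1} + v_{5} = v_{4}  ⟹  sig = (2; 1)
  {3,5}:  v_{3} + v_{5} = v_{2}  ⟹  sig = (2; 1)
  {4,6}:  v_{4} + v_{6} = v_{5}  ⟹  sig = (2; 1)
  {5,6}:  v_{5} + v_{6} = v_{3}  ⟹  sig = (2; 1)
  {0,4}:  v_{0} + v_{4} = 2·v_{1}  ⟹  sig = (2; 2)
  {1,2}:  v_{1} + v_{2} = 2·v_{5}  ⟹  sig = (2; 2)
  {2,6}:  v_{2} + v_{6} = 2·v_{3}  ⟹  sig = (2; 2)
  {3,4}:  v_{3} + v_{4} = 2·v_{5}  ⟹  sig = (2; 2)
  {2,4}:  v_{2} + v_{4} = 3·v_{5}  ⟹  sig = (2; 3)

Sorted signature multiset PRS(X):
[(2; —), (2; —), (2; 1), (2; 1), (2; 1), (2; 1), (2; 1), (2; 1), (2; 1), (2; 2), (2; 2), (2; 2), (2; 2), (2; 3)]


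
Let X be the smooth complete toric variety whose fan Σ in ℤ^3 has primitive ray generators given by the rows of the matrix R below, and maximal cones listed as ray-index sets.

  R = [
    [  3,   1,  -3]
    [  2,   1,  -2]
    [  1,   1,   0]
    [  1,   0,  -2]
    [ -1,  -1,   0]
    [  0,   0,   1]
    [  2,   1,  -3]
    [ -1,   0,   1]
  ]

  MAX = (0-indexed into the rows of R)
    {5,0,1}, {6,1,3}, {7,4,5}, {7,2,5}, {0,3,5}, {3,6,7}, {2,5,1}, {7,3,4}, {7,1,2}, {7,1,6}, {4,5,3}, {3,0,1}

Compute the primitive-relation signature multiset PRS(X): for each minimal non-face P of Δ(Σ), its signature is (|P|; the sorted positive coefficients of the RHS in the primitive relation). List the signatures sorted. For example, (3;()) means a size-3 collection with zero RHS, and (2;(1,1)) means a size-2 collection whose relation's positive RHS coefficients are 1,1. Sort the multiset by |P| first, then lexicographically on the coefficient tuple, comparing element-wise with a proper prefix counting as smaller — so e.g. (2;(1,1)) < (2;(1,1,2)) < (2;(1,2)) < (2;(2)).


The 14 primitive collections of Σ (r=8, n=3):

  • {2,4}:  v_{2} + v_{4} = 0  ⇒ sig = (2;())
  • {0,7}:  v_{0} + v_{7} = v_{1}  ⇒ sig = (2;(1))
  • {1,4}:  v_{1} + v_{4} = v_{3}  ⇒ sig = (2;(1))
  • {2,3}:  v_{2} + v_{3} = v_{1}  ⇒ sig = (2;(1))
  • {5,6}:  v_{5} + v_{6} = v_{1}  ⇒ sig = (2;(1))
  • {0,2}:  v_{0} + v_{2} = 2·v_{1} + v_{5}  ⇒ sig = (2;(1,2))
  • {0,4}:  v_{0} + v_{4} = 2·v_{3} + v_{5}  ⇒ sig = (2;(1,2))
  • {0,6}:  v_{0} + v_{6} = 2·v_{1} + v_{3}  ⇒ sig = (2;(1,2))
  • {2,6}:  v_{2} + v_{6} = 2·v_{1} + v_{7}  ⇒ sig = (2;(1,2))
  • {4,6}:  v_{4} + v_{6} = 2·v_{3} + v_{7}  ⇒ sig = (2;(1,2))
  • {3,5,7}:  v_{3} + v_{5} + v_{7} = 0  ⇒ sig = (3;())
  • {1,3,5}:  v_{1} + v_{3} + v_{5} = v_{0}  ⇒ sig = (3;(1))
  • {1,3,7}:  v_{1} + v_{3} + v_{7} = v_{6}  ⇒ sig = (3;(1))
  • {1,5,7}:  v_{1} + v_{5} + v_{7} = v_{2}  ⇒ sig = (3;(1))

Hence PRS(X_Σ) =
[(2;()), (2;(1)), (2;(1)), (2;(1)), (2;(1)), (2;(1,2)), (2;(1,2)), (2;(1,2)), (2;(1,2)), (2;(1,2)), (3;()), (3;(1)), (3;(1)), (3;(1))]


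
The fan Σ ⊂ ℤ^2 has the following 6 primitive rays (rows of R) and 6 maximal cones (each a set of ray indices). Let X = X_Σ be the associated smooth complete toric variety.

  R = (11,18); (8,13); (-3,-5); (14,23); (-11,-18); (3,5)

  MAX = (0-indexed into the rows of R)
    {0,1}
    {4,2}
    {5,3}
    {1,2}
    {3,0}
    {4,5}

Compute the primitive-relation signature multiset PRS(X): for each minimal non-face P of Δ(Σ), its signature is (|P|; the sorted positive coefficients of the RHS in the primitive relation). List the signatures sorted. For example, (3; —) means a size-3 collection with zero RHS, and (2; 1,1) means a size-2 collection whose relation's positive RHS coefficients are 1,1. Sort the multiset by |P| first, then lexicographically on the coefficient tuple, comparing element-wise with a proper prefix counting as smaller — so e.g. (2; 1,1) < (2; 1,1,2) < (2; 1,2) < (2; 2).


Minimal non-faces — 9 found among 6 rays, 6 max cones:

  • {0,4}:  v_{0} + v_{4} = 0 ; sig = (2; —)
  • {2,5}:  v_{2} + v_{5} = 0 ; sig = (2; —)
  • {0,2}:  v_{0} + v_{2} = v_{1} ; sig = (2; 1)
  • {0,5}:  v_{0} + v_{5} = v_{3} ; sig = (2; 1)
  • {1,4}:  v_{1} + v_{4} = v_{2} ; sig = (2; 1)
  • {1,5}:  v_{1} + v_{5} = v_{0} ; sig = (2; 1)
  • {2,3}:  v_{2} + v_{3} = v_{0} ; sig = (2; 1)
  • {3,4}:  v_{3} + v_{4} = v_{5} ; sig = (2; 1)
  • {1,3}:  v_{1} + v_{3} = 2·v_{0} ; sig = (2; 2)

Signatures (|P|; sorted positive RHS coefficients), sorted:
[(2; —), (2; —), (2; 1), (2; 1), (2; 1), (2; 1), (2; 1), (2; 1), (2; 2)]


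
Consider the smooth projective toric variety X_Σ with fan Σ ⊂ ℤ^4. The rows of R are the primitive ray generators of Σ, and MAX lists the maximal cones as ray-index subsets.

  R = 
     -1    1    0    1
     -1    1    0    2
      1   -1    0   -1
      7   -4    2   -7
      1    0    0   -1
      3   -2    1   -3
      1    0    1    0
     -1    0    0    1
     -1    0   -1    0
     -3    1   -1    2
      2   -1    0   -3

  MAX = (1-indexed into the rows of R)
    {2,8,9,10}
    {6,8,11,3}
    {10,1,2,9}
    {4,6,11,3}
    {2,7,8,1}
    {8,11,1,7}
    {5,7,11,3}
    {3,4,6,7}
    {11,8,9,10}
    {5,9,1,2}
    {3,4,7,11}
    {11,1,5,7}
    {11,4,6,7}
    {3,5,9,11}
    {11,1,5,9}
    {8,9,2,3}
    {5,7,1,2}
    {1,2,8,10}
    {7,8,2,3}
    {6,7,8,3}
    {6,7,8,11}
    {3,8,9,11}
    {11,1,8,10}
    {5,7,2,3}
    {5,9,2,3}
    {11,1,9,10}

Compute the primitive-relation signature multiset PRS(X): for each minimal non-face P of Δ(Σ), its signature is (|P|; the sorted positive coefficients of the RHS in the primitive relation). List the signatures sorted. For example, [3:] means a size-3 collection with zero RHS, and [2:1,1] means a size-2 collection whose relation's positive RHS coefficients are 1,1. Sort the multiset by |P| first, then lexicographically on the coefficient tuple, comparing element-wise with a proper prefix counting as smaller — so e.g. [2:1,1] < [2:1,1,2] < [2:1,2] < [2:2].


Minimal non-faces — 21 found among 11 rays, 26 max cones:

  P={1,3}:  v_{1} + v_{3} = 0 — sig = [2:]
  P={5,8}:  v_{5} + v_{8} = 0 — sig = [2:]
  P={7,9}:  v_{7} + v_{9} = 0 — sig = [2:]
  P={2,11}:  v_{2} + v_{11} = v_{5} — sig = [2:1]
  P={2,6}:  v_{2} + v_{6} = v_{3} + v_{7} — sig = [2:1,1]
  P={3,10}:  v_{3} + v_{10} = v_{8} + v_{9} — sig = [2:1,1]
  P={5,10}:  v_{5} + v_{10} = v_{1} + v_{9} — sig = [2:1,1]
  P={7,10}:  v_{7} + v_{10} = v_{1} + v_{8} — sig = [2:1,1]
  P={1,4}:  v_{1} + v_{4} = v_{6} + v_{7} + v_{11} — sig = [2:1,1,1]
  P={1,6}:  v_{1} + v_{6} = v_{7} + v_{8} + v_{11} — sig = [2:1,1,1]
  P={4,9}:  v_{4} + v_{9} = v_{3} + v_{6} + v_{11} — sig = [2:1,1,1]
  P={4,10}:  v_{4} + v_{10} = v_{6} + v_{8} + v_{11} — sig = [2:1,1,1]
  P={5,6}:  v_{5} + v_{6} = v_{3} + v_{7} + v_{11} — sig = [2:1,1,1]
  P={6,9}:  v_{6} + v_{9} = v_{3} + v_{8} + v_{11} — sig = [2:1,1,1]
  P={6,10}:  v_{6} + v_{10} = 2·v_{8} + v_{11} — sig = [2:1,2]
  P={2,4}:  v_{2} + v_{4} = 2·v_{3} + 2·v_{7} + v_{11} — sig = [2:1,2,2]
  P={4,8}:  v_{4} + v_{8} = 2·v_{6} — sig = [2:2]
  P={4,5}:  v_{4} + v_{5} = 2·v_{3} + 2·v_{7} + 2·v_{11} — sig = [2:2,2,2]
  P={1,8,9}:  v_{1} + v_{8} + v_{9} = v_{10} — sig = [3:1]
  P={3,6,7,11}:  v_{3} + v_{6} + v_{7} + v_{11} = v_{4} — sig = [4:1]
  P={3,7,8,11}:  v_{3} + v_{7} + v_{8} + v_{11} = v_{6} — sig = [4:1]

so the primitive-relation signature multiset is
    |P|=2: 18 collections, coeffs (), (), (), (1), (1,1), (1,1), (1,1), (1,1), (1,1,1), (1,1,1), (1,1,1), (1,1,1), (1,1,1), (1,1,1), (1,2), (1,2,2), (2), (2,2,2)
    |P|=3: 1 collection, coeffs (1)
    |P|=4: 2 collections, coeffs (1), (1)


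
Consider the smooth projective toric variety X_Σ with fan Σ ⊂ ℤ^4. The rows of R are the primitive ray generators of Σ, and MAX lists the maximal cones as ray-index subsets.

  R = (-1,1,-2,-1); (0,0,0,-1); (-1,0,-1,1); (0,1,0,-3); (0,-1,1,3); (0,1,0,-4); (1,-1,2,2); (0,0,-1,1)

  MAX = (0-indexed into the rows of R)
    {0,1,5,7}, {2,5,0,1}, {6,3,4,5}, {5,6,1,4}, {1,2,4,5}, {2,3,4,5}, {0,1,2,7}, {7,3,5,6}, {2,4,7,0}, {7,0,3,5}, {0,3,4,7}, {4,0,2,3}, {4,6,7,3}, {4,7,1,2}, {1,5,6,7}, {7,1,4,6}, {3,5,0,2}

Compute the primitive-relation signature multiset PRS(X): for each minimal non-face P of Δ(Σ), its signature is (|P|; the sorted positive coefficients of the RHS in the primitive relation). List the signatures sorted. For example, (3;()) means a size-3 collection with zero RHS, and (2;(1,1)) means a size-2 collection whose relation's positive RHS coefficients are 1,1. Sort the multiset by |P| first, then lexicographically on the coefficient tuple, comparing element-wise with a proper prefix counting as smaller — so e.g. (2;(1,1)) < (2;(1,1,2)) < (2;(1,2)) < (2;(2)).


Primitive collections (8):

  P = {1,3}:  v_{1} + v_{3} = v_{5} ; sig = (2;(1))
  P = {2,6}:  v_{2} + v_{6} = v_{4} ; sig = (2;(1))
  P = {0,6}:  v_{0} + v_{6} = v_{3} + v_{4} + v_{7} ; sig = (2;(1,1,1))
  P = {4,5,7}:  v_{4} + v_{5} + v_{7} = 0 ; sig = (3;())
  P = {0,1,4}:  v_{0} + v_{1} + v_{4} = v_{2} ; sig = (3;(1))
  P = {2,3,7}:  v_{2} + v_{3} + v_{7} = v_{0} ; sig = (3;(1))
  P = {0,4,5}:  v_{0} + v_{4} + v_{5} = v_{2} + v_{3} ; sig = (3;(1,1))
  P = {2,5,7}:  v_{2} + v_{5} + v_{7} = v_{0} + v_{1} ; sig = (3;(1,1))

Sorted signature multiset PRS(X):
    |P|=2: 3 collections, coeffs (1), (1), (1,1,1)
    |P|=3: 5 collections, coeffs (), (1), (1), (1,1), (1,1)


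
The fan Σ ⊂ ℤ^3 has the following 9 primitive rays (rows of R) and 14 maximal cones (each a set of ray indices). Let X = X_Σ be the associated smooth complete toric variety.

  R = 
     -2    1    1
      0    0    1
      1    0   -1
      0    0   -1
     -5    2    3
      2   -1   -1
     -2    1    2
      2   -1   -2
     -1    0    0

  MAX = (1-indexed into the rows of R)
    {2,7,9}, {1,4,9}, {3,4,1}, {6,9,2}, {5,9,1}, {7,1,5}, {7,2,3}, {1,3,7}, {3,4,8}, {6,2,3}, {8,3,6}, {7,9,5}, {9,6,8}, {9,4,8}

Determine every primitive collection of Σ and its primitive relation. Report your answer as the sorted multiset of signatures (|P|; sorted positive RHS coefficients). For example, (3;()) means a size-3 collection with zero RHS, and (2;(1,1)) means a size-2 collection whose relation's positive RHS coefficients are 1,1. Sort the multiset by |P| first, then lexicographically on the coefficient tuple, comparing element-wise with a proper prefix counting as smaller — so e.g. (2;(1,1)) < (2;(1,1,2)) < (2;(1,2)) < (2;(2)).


Primitive collections (16):

  • {1,6}:  v_{1} + v_{6} = 0  so sig = (2;())
  • {2,4}:  v_{2} + v_{4} = 0  so sig = (2;())
  • {7,8}:  v_{7} + v_{8} = 0  so sig = (2;())
  • {1,2}:  v_{1} + v_{2} = v_{7}  so sig = (2;(1))
  • {1,8}:  v_{1} + v_{8} = v_{4}  so sig = (2;(1))
  • {2,8}:  v_{2} + v_{8} = v_{6}  so sig = (2;(1))
  • {3,9}:  v_{3} + v_{9} = v_{4}  so sig = (2;(1))
  • {4,6}:  v_{4} + v_{6} = v_{8}  so sig = (2;(1))
  • {4,7}:  v_{4} + v_{7} = v_{1}  so sig = (2;(1))
  • {6,7}:  v_{6} + v_{7} = v_{2}  so sig = (2;(1))
  • {5,6}:  v_{5} + v_{6} = v_{7} + v_{9}  so sig = (2;(1,1))
  • {5,8}:  v_{5} + v_{8} = v_{1} + v_{9}  so sig = (2;(1,1))
  • {2,5}:  v_{2} + v_{5} = 2·v_{7} + v_{9}  so sig = (2;(1,2))
  • {4,5}:  v_{4} + v_{5} = 2·v_{1} + v_{9}  so sig = (2;(1,2))
  • {3,5}:  v_{3} + v_{5} = 2·v_{1}  so sig = (2;(2))
  • {1,7,9}:  v_{1} + v_{7} + v_{9} = v_{5}  so sig = (3;(1))

Hence PRS(X_Σ) =
[(2;()), (2;()), (2;()), (2;(1)), (2;(1)), (2;(1)), (2;(1)), (2;(1)), (2;(1)), (2;(1)), (2;(1,1)), (2;(1,1)), (2;(1,2)), (2;(1,2)), (2;(2)), (3;(1))]


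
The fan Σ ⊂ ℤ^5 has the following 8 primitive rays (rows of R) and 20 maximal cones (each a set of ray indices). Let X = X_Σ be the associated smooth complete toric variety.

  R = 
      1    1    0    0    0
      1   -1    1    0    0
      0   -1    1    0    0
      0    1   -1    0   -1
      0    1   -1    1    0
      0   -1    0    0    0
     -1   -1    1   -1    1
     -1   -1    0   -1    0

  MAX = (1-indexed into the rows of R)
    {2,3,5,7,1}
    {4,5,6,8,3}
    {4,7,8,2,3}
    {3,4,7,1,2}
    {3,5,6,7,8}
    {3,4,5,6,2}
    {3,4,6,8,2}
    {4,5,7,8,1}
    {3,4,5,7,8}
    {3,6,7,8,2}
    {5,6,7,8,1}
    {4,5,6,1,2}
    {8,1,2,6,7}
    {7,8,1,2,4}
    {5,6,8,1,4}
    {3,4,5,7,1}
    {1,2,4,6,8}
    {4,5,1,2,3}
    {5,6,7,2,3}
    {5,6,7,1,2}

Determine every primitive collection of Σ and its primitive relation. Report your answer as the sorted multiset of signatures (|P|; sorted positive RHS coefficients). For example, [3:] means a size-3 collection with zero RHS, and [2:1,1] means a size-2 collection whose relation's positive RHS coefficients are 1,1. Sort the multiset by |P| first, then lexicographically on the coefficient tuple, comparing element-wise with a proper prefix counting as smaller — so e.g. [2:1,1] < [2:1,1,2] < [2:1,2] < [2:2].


Σ has 5 primitive collections:

  P = {1,3,6}:  v_{1} + v_{3} + v_{6} = v_{2} ; sig = [3:1]
  P = {2,5,8}:  v_{2} + v_{5} + v_{8} = v_{6} ; sig = [3:1]
  P = {4,6,7}:  v_{4} + v_{6} + v_{7} = v_{8} ; sig = [3:1]
  P = {1,3,8}:  v_{1} + v_{3} + v_{8} = v_{2} + v_{4} + v_{7} ; sig = [3:1,1,1]
  P = {2,4,5,7}:  v_{2} + v_{4} + v_{5} + v_{7} = 0 ; sig = [4:]

Hence PRS(X_Σ) =
{ [3:1] ×3,  [3:1,1,1],  [4:] }


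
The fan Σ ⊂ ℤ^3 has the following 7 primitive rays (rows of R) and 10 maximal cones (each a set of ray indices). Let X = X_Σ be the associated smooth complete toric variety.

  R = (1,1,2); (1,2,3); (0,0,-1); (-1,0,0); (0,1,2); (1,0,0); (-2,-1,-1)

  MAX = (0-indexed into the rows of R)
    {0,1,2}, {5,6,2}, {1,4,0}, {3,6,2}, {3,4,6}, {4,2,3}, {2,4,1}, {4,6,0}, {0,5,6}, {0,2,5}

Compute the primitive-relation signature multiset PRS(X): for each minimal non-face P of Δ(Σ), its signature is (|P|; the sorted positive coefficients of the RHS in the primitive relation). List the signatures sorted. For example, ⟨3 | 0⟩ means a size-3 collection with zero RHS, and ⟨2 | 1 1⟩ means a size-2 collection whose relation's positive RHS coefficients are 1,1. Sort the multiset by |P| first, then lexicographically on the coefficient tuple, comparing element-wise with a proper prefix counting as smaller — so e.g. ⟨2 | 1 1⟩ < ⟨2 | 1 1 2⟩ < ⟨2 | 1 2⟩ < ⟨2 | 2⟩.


The 9 primitive collections of Σ (r=7, n=3):

  P = {3,5}:  v_{3} + v_{5} = 0  so sig = ⟨2 | 0⟩
  P = {0,3}:  v_{0} + v_{3} = v_{4}  so sig = ⟨2 | 1⟩
  P = {4,5}:  v_{4} + v_{5} = v_{0}  so sig = ⟨2 | 1⟩
  P = {1,6}:  v_{1} + v_{6} = v_{3} + v_{4}  so sig = ⟨2 | 1 1⟩
  P = {1,3}:  v_{1} + v_{3} = v_{2} + 2·v_{4}  so sig = ⟨2 | 1 2⟩
  P = {1,5}:  v_{1} + v_{5} = 2·v_{0} + v_{2}  so sig = ⟨2 | 1 2⟩
  P = {0,2,4}:  v_{0} + v_{2} + v_{4} = v_{1}  so sig = ⟨3 | 1⟩
  P = {0,2,6}:  v_{0} + v_{2} + v_{6} = v_{3}  so sig = ⟨3 | 1⟩
  P = {2,4,6}:  v_{2} + v_{4} + v_{6} = 2·v_{3}  so sig = ⟨3 | 2⟩

Hence PRS(X_Σ) =
[⟨2 | 0⟩, ⟨2 | 1⟩, ⟨2 | 1⟩, ⟨2 | 1 1⟩, ⟨2 | 1 2⟩, ⟨2 | 1 2⟩, ⟨3 | 1⟩, ⟨3 | 1⟩, ⟨3 | 2⟩]


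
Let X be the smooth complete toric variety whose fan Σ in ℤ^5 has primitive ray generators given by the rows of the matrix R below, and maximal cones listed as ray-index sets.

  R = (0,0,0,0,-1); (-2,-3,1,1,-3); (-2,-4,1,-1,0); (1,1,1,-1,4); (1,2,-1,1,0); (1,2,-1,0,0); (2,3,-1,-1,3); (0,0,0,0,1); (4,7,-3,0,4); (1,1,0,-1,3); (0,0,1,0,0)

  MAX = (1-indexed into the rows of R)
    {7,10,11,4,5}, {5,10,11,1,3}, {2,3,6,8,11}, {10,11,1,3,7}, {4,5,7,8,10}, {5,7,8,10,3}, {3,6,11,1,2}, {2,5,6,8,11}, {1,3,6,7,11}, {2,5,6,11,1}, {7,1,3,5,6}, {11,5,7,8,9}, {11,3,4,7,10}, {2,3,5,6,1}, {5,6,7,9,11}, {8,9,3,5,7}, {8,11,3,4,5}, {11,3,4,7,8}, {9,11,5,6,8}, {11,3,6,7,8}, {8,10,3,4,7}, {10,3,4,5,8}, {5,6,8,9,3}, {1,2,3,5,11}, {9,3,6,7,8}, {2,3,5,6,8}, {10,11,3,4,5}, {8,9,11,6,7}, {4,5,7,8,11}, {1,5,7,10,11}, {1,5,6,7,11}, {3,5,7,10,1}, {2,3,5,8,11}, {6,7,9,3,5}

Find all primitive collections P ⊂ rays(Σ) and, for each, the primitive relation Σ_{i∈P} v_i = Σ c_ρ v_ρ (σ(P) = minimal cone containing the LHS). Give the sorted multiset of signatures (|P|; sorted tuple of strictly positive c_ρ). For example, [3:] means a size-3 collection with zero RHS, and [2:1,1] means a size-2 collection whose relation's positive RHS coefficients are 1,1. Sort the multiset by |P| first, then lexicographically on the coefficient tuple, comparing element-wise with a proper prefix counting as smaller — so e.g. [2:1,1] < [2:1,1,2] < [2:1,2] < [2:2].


Minimal non-faces — 17 found among 11 rays, 34 max cones:

  P={1,8}:  v_{1} + v_{8} = 0  ⇒ sig = [2:]
  P={2,7}:  v_{2} + v_{7} = 0  ⇒ sig = [2:]
  P={6,10}:  v_{6} + v_{10} = v_{7}  ⇒ sig = [2:1]
  P={1,4}:  v_{1} + v_{4} = v_{10} + v_{11}  ⇒ sig = [2:1,1]
  P={1,9}:  v_{1} + v_{9} = v_{5} + v_{6} + v_{7}  ⇒ sig = [2:1,1,1]
  P={2,9}:  v_{2} + v_{9} = v_{5} + v_{6} + v_{8}  ⇒ sig = [2:1,1,1]
  P={2,10}:  v_{2} + v_{10} = v_{3} + v_{5} + v_{11}  ⇒ sig = [2:1,1,1]
  P={4,6}:  v_{4} + v_{6} = v_{7} + v_{8} + v_{11}  ⇒ sig = [2:1,1,1]
  P={2,4}:  v_{2} + v_{4} = v_{3} + v_{5} + v_{8} + 2·v_{11}  ⇒ sig = [2:1,1,1,2]
  P={9,10}:  v_{9} + v_{10} = v_{5} + 2·v_{7} + v_{8}  ⇒ sig = [2:1,1,2]
  P={4,9}:  v_{4} + v_{9} = v_{5} + 2·v_{7} + 2·v_{8} + v_{11}  ⇒ sig = [2:1,1,2,2]
  P={8,10,11}:  v_{8} + v_{10} + v_{11} = v_{4}  ⇒ sig = [3:1]
  P={3,9,11}:  v_{3} + v_{9} + v_{11} = v_{7} + v_{8}  ⇒ sig = [3:1,1]
  P={3,5,6,11}:  v_{3} + v_{5} + v_{6} + v_{11} = 0  ⇒ sig = [4:]
  P={3,5,7,11}:  v_{3} + v_{5} + v_{7} + v_{11} = v_{10}  ⇒ sig = [4:1]
  P={5,6,7,8}:  v_{5} + v_{6} + v_{7} + v_{8} = v_{9}  ⇒ sig = [4:1]
  P={3,4,5,7}:  v_{3} + v_{4} + v_{5} + v_{7} = v_{8} + 2·v_{10}  ⇒ sig = [4:1,2]

Signatures (|P|; sorted positive RHS coefficients), sorted:
    [2:]
    [2:]
    [2:1]
    [2:1,1]
    [2:1,1,1]
    [2:1,1,1]
    [2:1,1,1]
    [2:1,1,1]
    [2:1,1,1,2]
    [2:1,1,2]
    [2:1,1,2,2]
    [3:1]
    [3:1,1]
    [4:]
    [4:1]
    [4:1]
    [4:1,2]


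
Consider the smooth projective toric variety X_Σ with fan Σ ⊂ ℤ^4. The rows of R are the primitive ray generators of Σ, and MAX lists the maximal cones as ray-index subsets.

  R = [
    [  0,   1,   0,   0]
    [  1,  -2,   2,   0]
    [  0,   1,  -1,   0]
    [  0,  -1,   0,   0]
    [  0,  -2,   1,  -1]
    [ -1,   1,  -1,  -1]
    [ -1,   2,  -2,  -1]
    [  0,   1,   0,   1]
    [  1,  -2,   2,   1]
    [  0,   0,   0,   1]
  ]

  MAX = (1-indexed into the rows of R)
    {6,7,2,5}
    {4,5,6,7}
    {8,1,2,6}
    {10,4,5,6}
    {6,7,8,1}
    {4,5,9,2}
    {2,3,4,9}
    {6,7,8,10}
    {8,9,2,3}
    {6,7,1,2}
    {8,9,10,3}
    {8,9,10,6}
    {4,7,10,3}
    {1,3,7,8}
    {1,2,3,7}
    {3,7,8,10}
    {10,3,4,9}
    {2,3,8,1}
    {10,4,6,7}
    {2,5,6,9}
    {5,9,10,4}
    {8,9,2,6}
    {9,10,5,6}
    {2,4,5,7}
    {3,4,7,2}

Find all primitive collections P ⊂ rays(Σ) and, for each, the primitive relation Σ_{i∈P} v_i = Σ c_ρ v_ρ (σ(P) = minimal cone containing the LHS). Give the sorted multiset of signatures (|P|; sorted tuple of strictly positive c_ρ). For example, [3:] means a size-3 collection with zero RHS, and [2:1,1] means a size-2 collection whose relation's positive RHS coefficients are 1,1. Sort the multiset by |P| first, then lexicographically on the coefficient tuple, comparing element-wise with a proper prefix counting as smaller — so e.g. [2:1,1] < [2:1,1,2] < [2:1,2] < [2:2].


The 14 primitive collections of Σ (r=10, n=4):

  P = {1,4}:  v_{1} + v_{4} = 0  ⇒ sig = [2:]
  P = {7,9}:  v_{7} + v_{9} = 0  ⇒ sig = [2:]
  P = {1,10}:  v_{1} + v_{10} = v_{8}  ⇒ sig = [2:1]
  P = {2,10}:  v_{2} + v_{10} = v_{9}  ⇒ sig = [2:1]
  P = {3,6}:  v_{3} + v_{6} = v_{7}  ⇒ sig = [2:1]
  P = {4,8}:  v_{4} + v_{8} = v_{10}  ⇒ sig = [2:1]
  P = {1,5}:  v_{1} + v_{5} = v_{2} + v_{6}  ⇒ sig = [2:1,1]
  P = {1,9}:  v_{1} + v_{9} = v_{2} + v_{8}  ⇒ sig = [2:1,1]
  P = {5,8}:  v_{5} + v_{8} = v_{6} + v_{9}  ⇒ sig = [2:1,1]
  P = {3,5}:  v_{3} + v_{5} = v_{2} + v_{4} + v_{7}  ⇒ sig = [2:1,1,1]
  P = {2,4,6}:  v_{2} + v_{4} + v_{6} = v_{5}  ⇒ sig = [3:1]
  P = {2,7,8}:  v_{2} + v_{7} + v_{8} = v_{1}  ⇒ sig = [3:1]
  P = {4,6,9}:  v_{4} + v_{6} + v_{9} = v_{5} + v_{10}  ⇒ sig = [3:1,1]
  P = {5,7,10}:  v_{5} + v_{7} + v_{10} = v_{4} + v_{6}  ⇒ sig = [3:1,1]

Hence PRS(X_Σ) =
    |P|=2: 10 collections, coeffs (), (), (1), (1), (1), (1), (1,1), (1,1), (1,1), (1,1,1)
    |P|=3: 4 collections, coeffs (1), (1), (1,1), (1,1)


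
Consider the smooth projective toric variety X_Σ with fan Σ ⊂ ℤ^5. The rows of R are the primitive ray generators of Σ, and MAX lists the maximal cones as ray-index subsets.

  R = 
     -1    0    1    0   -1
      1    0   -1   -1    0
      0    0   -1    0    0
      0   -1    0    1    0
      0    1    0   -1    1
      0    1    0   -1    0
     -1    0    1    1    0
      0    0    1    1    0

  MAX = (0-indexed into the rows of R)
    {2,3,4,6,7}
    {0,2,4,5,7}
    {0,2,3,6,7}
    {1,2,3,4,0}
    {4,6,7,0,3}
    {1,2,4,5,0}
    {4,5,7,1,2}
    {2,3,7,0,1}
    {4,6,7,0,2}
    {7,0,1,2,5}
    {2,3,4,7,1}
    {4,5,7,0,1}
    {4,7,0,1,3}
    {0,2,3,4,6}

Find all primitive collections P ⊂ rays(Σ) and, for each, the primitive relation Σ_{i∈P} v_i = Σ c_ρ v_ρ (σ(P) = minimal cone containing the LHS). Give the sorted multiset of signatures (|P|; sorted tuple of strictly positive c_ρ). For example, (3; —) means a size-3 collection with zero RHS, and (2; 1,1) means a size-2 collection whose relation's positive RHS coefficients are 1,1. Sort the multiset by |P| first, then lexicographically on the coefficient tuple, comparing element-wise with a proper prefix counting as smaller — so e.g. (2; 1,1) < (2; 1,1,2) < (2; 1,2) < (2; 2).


5 collections generate NE(X_Σ); each relation:

  • {1,6}:  v_{1} + v_{6} = 0  ⇒ sig = (2; —)
  • {3,5}:  v_{3} + v_{5} = 0  ⇒ sig = (2; —)
  • {5,6}:  v_{5} + v_{6} = v_{0} + v_{2} + v_{4} + v_{7}  ⇒ sig = (2; 1,1,1,1)
  • {0,1,2,4,7}:  v_{0} + v_{1} + v_{2} + v_{4} + v_{7} = v_{5}  ⇒ sig = (5; 1)
  • {0,2,3,4,7}:  v_{0} + v_{2} + v_{3} + v_{4} + v_{7} = v_{6}  ⇒ sig = (5; 1)

Hence PRS(X_Σ) =
    (2; —)
    (2; —)
    (2; 1,1,1,1)
    (5; 1)
    (5; 1)


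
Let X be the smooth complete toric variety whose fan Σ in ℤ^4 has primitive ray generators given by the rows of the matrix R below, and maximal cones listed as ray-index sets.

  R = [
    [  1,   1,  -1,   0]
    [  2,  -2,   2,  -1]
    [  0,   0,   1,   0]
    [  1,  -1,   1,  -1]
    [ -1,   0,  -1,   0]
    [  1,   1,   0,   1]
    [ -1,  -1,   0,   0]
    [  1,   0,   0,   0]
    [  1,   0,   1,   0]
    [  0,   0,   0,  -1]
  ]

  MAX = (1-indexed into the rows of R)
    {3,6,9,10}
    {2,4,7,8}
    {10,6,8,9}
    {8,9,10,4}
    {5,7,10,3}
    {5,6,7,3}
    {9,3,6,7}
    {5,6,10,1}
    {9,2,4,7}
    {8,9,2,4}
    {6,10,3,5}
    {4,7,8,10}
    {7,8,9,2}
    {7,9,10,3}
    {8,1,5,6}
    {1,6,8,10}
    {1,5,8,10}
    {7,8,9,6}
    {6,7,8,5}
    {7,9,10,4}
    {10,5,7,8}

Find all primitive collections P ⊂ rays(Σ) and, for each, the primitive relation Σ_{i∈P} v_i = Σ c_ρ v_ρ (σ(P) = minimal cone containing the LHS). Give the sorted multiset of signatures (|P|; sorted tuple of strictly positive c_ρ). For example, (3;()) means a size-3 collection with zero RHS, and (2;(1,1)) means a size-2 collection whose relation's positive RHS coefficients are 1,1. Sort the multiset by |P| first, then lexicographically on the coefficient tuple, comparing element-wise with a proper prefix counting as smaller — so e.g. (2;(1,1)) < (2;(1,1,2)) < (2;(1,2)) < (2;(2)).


18 minimal non-faces of Δ(Σ) (on 10 rays):

  • {5,9}:  v_{5} + v_{9} = 0  so sig = (2;())
  • {3,8}:  v_{3} + v_{8} = v_{9}  so sig = (2;(1))
  • {1,3}:  v_{1} + v_{3} = v_{6} + v_{10}  so sig = (2;(1,1))
  • {1,7}:  v_{1} + v_{7} = v_{5} + v_{8}  so sig = (2;(1,1))
  • {4,6}:  v_{4} + v_{6} = v_{8} + v_{9}  so sig = (2;(1,1))
  • {1,9}:  v_{1} + v_{9} = v_{6} + v_{8} + v_{10}  so sig = (2;(1,1,1))
  • {2,5}:  v_{2} + v_{5} = v_{4} + v_{7} + v_{8}  so sig = (2;(1,1,1))
  • {4,5}:  v_{4} + v_{5} = v_{7} + v_{8} + v_{10}  so sig = (2;(1,1,1))
  • {2,3}:  v_{2} + v_{3} = v_{4} + v_{7} + 2·v_{9}  so sig = (2;(1,1,2))
  • {3,4}:  v_{3} + v_{4} = v_{7} + 2·v_{9} + v_{10}  so sig = (2;(1,1,2))
  • {1,2}:  v_{1} + v_{2} = v_{4} + 2·v_{8}  so sig = (2;(1,2))
  • {1,4}:  v_{1} + v_{4} = 2·v_{8} + v_{10}  so sig = (2;(1,2))
  • {2,6}:  v_{2} + v_{6} = v_{7} + 2·v_{8} + 2·v_{9}  so sig = (2;(1,2,2))
  • {2,10}:  v_{2} + v_{10} = 2·v_{4}  so sig = (2;(2))
  • {6,7,10}:  v_{6} + v_{7} + v_{10} = 0  so sig = (3;())
  • {4,7,8,9}:  v_{4} + v_{7} + v_{8} + v_{9} = v_{2}  so sig = (4;(1))
  • {5,6,8,10}:  v_{5} + v_{6} + v_{8} + v_{10} = v_{1}  so sig = (4;(1))
  • {7,8,9,10}:  v_{7} + v_{8} + v_{9} + v_{10} = v_{4}  so sig = (4;(1))

Sorted signature multiset PRS(X):
    (2;())
    (2;(1))
    (2;(1,1))
    (2;(1,1))
    (2;(1,1))
    (2;(1,1,1))
    (2;(1,1,1))
    (2;(1,1,1))
    (2;(1,1,2))
    (2;(1,1,2))
    (2;(1,2))
    (2;(1,2))
    (2;(1,2,2))
    (2;(2))
    (3;())
    (4;(1))
    (4;(1))
    (4;(1))


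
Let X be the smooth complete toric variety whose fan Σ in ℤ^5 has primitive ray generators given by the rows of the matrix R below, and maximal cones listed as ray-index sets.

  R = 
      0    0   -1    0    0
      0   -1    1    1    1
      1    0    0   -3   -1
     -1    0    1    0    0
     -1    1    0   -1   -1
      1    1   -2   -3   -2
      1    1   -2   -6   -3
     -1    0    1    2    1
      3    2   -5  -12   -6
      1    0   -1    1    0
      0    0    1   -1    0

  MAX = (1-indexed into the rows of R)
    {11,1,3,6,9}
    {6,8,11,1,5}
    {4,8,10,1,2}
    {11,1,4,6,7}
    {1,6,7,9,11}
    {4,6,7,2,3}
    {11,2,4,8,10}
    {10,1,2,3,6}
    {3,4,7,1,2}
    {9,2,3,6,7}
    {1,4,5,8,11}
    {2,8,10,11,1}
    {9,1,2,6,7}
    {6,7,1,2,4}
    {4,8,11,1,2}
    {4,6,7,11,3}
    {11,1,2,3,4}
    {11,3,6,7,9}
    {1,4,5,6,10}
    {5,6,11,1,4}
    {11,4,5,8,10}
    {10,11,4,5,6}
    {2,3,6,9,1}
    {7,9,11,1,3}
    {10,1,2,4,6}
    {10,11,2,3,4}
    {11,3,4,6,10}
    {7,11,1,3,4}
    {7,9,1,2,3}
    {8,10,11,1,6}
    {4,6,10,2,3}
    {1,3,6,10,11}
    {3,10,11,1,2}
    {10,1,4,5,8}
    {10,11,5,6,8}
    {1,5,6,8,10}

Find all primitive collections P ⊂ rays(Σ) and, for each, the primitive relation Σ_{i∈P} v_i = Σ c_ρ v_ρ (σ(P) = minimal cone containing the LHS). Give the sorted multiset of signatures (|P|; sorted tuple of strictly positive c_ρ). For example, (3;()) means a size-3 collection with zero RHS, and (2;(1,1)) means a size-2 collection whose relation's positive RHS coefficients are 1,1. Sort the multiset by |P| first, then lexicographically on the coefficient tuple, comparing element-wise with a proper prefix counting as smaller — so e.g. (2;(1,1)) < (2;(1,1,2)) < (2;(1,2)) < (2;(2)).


The 20 primitive collections of Σ (r=11, n=5):

  • {2,5}:  v_{2} + v_{5} = v_{4}  →  sig = (2;(1))
  • {3,8}:  v_{3} + v_{8} = v_{11}  →  sig = (2;(1))
  • {3,5}:  v_{3} + v_{5} = v_{4} + v_{6} + v_{11}  →  sig = (2;(1,1,1))
  • {7,8}:  v_{7} + v_{8} = v_{1} + v_{4} + v_{6} + v_{11}  →  sig = (2;(1,1,1,1))
  • {8,9}:  v_{8} + v_{9} = v_{1} + v_{6} + v_{7} + v_{11}  →  sig = (2;(1,1,1,1))
  • {5,9}:  v_{5} + v_{9} = v_{1} + v_{4} + 2·v_{6} + v_{7} + v_{11}  →  sig = (2;(1,1,1,1,2))
  • {9,10}:  v_{9} + v_{10} = v_{1} + v_{2} + v_{3} + 3·v_{6}  →  sig = (2;(1,1,1,3))
  • {5,7}:  v_{5} + v_{7} = v_{1} + 2·v_{4} + 2·v_{6} + v_{11}  →  sig = (2;(1,1,2,2))
  • {7,10}:  v_{7} + v_{10} = v_{2} + 2·v_{6}  →  sig = (2;(1,2))
  • {4,9}:  v_{4} + v_{9} = 2·v_{7}  →  sig = (2;(2))
  • {2,6,8}:  v_{2} + v_{6} + v_{8} = 0  →  sig = (3;())
  • {2,6,11}:  v_{2} + v_{6} + v_{11} = v_{3}  →  sig = (3;(1))
  • {4,6,8}:  v_{4} + v_{6} + v_{8} = v_{5}  →  sig = (3;(1))
  • {2,7,11}:  v_{2} + v_{7} + v_{11} = v_{1} + 2·v_{3} + v_{4}  →  sig = (3;(1,1,2))
  • {2,9,11}:  v_{2} + v_{9} + v_{11} = v_{1} + 2·v_{3} + v_{7}  →  sig = (3;(1,1,2))
  • {1,4,10,11}:  v_{1} + v_{4} + v_{10} + v_{11} = 0  →  sig = (4;())
  • {1,3,4,6}:  v_{1} + v_{3} + v_{4} + v_{6} = v_{7}  →  sig = (4;(1))
  • {1,3,6,7}:  v_{1} + v_{3} + v_{6} + v_{7} = v_{9}  →  sig = (4;(1))
  • {1,3,4,10}:  v_{1} + v_{3} + v_{4} + v_{10} = v_{2} + v_{6}  →  sig = (4;(1,1))
  • {1,5,10,11}:  v_{1} + v_{5} + v_{10} + v_{11} = v_{6} + v_{8}  →  sig = (4;(1,1))

Signatures (|P|; sorted positive RHS coefficients), sorted:
{ (2;(1)) ×2,  (2;(1,1,1)),  (2;(1,1,1,1)) ×2,  (2;(1,1,1,1,2)),  (2;(1,1,1,3)),  (2;(1,1,2,2)),  (2;(1,2)),  (2;(2)),  (3;()),  (3;(1)) ×2,  (3;(1,1,2)) ×2,  (4;()),  (4;(1)) ×2,  (4;(1,1)) ×2 }


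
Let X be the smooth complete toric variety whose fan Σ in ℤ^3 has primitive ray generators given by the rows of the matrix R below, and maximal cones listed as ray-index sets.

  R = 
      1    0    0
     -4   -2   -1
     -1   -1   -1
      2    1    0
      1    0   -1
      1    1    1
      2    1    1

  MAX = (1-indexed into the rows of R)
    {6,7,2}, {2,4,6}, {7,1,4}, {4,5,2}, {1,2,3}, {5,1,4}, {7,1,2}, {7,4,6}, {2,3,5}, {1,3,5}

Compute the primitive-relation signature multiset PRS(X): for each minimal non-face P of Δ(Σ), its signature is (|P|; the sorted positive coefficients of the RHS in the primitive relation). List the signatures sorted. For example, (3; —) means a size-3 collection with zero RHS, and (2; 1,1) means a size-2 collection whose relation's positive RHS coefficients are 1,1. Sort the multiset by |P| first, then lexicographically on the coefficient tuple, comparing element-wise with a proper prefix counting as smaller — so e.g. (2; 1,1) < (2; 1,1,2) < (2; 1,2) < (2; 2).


The 9 primitive collections of Σ (r=7, n=3):

  P={3,6}:  v_{3} + v_{6} = 0  so sig = (2; —)
  P={1,6}:  v_{1} + v_{6} = v_{7}  so sig = (2; 1)
  P={3,4}:  v_{3} + v_{4} = v_{5}  so sig = (2; 1)
  P={3,7}:  v_{3} + v_{7} = v_{1}  so sig = (2; 1)
  P={5,6}:  v_{5} + v_{6} = v_{4}  so sig = (2; 1)
  P={5,7}:  v_{5} + v_{7} = v_{1} + v_{4}  so sig = (2; 1,1)
  P={2,4,7}:  v_{2} + v_{4} + v_{7} = 0  so sig = (3; —)
  P={1,2,4}:  v_{1} + v_{2} + v_{4} = v_{3}  so sig = (3; 1)
  P={1,2,5}:  v_{1} + v_{2} + v_{5} = 2·v_{3}  so sig = (3; 2)

Hence PRS(X_Σ) =
    (2; —)
    (2; 1)
    (2; 1)
    (2; 1)
    (2; 1)
    (2; 1,1)
    (3; —)
    (3; 1)
    (3; 2)
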